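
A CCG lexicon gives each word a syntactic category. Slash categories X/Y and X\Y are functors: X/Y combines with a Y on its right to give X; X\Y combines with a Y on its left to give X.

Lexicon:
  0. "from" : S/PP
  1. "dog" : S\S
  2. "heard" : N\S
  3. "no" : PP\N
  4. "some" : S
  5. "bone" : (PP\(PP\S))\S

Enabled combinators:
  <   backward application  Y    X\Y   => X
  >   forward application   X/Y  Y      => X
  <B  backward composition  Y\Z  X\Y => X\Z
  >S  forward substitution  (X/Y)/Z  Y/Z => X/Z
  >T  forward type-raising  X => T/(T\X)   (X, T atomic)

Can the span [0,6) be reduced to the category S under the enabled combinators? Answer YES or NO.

YES

[0,6] S   >
  [0,1] "from" : S/PP
  [1,6] PP   <
    [1,4] PP\S   <B
      [1,3] N\S   <B
        [1,2] "dog" : S\S
        [2,3] "heard" : N\S
      [3,4] "no" : PP\N
    [4,6] PP\(PP\S)   <
      [4,5] "some" : S
      [5,6] "bone" : (PP\(PP\S))\S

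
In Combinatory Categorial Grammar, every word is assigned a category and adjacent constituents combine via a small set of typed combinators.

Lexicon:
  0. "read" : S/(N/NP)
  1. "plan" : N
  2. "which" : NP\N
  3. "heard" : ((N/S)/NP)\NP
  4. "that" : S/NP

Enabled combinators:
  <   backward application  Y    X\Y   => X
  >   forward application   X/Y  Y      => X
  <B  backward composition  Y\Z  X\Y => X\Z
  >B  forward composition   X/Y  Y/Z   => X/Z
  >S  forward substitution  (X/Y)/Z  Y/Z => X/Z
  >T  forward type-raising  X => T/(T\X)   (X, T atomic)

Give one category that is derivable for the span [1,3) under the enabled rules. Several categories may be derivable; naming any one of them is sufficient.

[0,5] S   >
  [0,1] "read" : S/(N/NP)
  [1,5] N/NP   >S
    [1,4] (N/S)/NP   <
      [1,3] NP   >
        [1,2] NP/(NP\N)   >T
          [1,2] "plan" : N
        [2,3] "which" : NP\N
      [3,4] "heard" : ((N/S)/NP)\NP
    [4,5] "that" : S/NP

NP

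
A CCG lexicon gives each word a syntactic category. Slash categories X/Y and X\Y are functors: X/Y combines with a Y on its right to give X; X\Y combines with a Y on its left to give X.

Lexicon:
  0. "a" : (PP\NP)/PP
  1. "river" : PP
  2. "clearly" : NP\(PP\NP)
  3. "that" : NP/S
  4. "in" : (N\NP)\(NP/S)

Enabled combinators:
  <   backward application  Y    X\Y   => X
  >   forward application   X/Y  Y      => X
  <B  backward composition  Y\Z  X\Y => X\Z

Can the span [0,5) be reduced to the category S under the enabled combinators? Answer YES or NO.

NO

(PP\NP)/PP PP NP\(PP\NP) NP/S (N\NP)\(NP/S)
CKY chart[0,5] = {N}; S ∉ chart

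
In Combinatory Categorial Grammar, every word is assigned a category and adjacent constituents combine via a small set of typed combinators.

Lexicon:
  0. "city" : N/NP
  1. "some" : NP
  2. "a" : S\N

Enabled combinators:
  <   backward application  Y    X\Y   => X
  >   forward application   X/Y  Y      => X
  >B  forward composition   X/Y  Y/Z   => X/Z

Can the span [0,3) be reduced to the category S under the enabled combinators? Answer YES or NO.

YES

[0,3] S   <
  [0,2] N   >
    [0,1] "city" : N/NP
    [1,2] "some" : NP
  [2,3] "a" : S\N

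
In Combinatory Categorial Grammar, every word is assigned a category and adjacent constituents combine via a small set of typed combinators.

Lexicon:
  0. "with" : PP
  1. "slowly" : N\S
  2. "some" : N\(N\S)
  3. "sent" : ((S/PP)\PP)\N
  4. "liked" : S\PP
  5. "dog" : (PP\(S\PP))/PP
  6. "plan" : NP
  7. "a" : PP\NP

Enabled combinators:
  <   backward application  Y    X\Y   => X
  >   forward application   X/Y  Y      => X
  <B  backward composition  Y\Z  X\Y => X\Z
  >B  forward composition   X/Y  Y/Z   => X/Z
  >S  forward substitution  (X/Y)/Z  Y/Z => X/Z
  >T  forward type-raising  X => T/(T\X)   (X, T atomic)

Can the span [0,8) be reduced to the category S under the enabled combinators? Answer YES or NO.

YES

[0,8] S   >
  [0,4] S/PP   <
    [0,1] "with" : PP
    [1,4] (S/PP)\PP   <
      [1,3] N   <
        [1,2] "slowly" : N\S
        [2,3] "some" : N\(N\S)
      [3,4] "sent" : ((S/PP)\PP)\N
  [4,8] PP   <
    [4,5] "liked" : S\PP
    [5,8] PP\(S\PP)   >
      [5,6] "dog" : (PP\(S\PP))/PP
      [6,8] PP   <
        [6,7] "plan" : NP
        [7,8] "a" : PP\NP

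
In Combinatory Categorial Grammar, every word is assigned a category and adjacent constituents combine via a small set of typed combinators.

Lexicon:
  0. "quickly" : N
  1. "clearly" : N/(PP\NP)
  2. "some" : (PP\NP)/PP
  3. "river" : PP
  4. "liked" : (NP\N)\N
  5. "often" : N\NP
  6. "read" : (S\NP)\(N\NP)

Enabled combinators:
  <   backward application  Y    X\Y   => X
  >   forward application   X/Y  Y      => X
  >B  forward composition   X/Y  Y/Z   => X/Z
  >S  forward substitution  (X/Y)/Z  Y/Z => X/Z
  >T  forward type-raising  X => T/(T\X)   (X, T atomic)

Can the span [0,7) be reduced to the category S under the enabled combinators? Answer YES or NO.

[0,7] S   <
  [0,5] NP   >
    [0,1] NP/(NP\N)   >T
      [0,1] "quickly" : N
    [1,5] NP\N   <
      [1,4] N   >
        [1,2] "clearly" : N/(PP\NP)
        [2,4] PP\NP   >
          [2,3] "some" : (PP\NP)/PP
          [3,4] "river" : PP
      [4,5] "liked" : (NP\N)\N
  [5,7] S\NP   <
    [5,6] "often" : N\NP
    [6,7] "read" : (S\NP)\(N\NP)

YES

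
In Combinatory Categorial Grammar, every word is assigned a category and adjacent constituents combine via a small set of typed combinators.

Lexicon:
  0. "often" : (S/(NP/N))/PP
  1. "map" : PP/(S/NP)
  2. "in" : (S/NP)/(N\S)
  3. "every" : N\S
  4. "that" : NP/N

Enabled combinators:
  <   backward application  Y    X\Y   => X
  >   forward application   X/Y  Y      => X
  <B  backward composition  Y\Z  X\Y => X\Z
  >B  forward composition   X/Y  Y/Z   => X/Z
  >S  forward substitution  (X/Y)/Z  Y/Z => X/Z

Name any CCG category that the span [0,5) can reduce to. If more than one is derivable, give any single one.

[0,5] S   >
  [0,4] S/(NP/N)   >
    [0,1] "often" : (S/(NP/N))/PP
    [1,4] PP   >
      [1,2] "map" : PP/(S/NP)
      [2,4] S/NP   >
        [2,3] "in" : (S/NP)/(N\S)
        [3,4] "every" : N\S
  [4,5] "that" : NP/N

S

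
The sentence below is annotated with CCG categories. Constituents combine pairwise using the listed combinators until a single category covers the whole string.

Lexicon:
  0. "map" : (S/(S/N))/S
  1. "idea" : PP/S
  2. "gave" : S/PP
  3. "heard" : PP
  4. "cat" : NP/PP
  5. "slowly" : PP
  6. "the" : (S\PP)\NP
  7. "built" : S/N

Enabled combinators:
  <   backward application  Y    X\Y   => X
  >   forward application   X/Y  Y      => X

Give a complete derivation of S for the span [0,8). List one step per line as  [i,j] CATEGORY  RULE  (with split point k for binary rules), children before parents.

[0,1] (S/(S/N))/S  lex  "map"
[1,2] PP/S  lex  "idea"
[2,3] S/PP  lex  "gave"
[3,4] PP  lex  "heard"
[2,4] S  >  k=3
[1,4] PP  >  k=2
[4,5] NP/PP  lex  "cat"
[5,6] PP  lex  "slowly"
[4,6] NP  >  k=5
[6,7] (S\PP)\NP  lex  "the"
[4,7] S\PP  <  k=6
[1,7] S  <  k=4
[0,7] S/(S/N)  >  k=1
[7,8] S/N  lex  "built"
[0,8] S  >  k=7

[0,8] S   >
  [0,7] S/(S/N)   >
    [0,1] "map" : (S/(S/N))/S
    [1,7] S   <
      [1,4] PP   >
        [1,2] "idea" : PP/S
        [2,4] S   >
          [2,3] "gave" : S/PP
          [3,4] "heard" : PP
      [4,7] S\PP   <
        [4,6] NP   >
          [4,5] "cat" : NP/PP
          [5,6] "slowly" : PP
        [6,7] "the" : (S\PP)\NP
  [7,8] "built" : S/N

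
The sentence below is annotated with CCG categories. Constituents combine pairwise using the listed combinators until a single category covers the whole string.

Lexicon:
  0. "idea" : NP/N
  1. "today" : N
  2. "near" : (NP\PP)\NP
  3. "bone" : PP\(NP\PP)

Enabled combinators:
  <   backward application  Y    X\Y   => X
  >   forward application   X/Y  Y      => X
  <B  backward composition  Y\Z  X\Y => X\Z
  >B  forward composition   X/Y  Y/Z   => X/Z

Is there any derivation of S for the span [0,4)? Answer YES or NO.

NO

NP/N N (NP\PP)\NP PP\(NP\PP)
CKY chart[0,4] = {PP}; S ∉ chart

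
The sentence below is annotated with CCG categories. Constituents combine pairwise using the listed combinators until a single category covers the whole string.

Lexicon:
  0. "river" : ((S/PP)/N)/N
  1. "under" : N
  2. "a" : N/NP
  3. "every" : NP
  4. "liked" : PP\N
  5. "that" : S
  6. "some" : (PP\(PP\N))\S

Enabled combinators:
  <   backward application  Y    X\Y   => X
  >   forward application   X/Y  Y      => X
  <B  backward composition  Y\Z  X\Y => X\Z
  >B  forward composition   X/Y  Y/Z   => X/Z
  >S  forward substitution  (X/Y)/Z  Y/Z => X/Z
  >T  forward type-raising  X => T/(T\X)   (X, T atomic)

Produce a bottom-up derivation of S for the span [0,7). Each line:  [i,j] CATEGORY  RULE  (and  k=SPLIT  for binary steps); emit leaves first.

[0,1] ((S/PP)/N)/N  lex  "river"
[1,2] N  lex  "under"
[0,2] (S/PP)/N  >  k=1
[2,3] N/NP  lex  "a"
[3,4] NP  lex  "every"
[2,4] N  >  k=3
[0,4] S/PP  >  k=2
[4,5] PP\N  lex  "liked"
[5,6] S  lex  "that"
[6,7] (PP\(PP\N))\S  lex  "some"
[5,7] PP\(PP\N)  <  k=6
[4,7] PP  <  k=5
[0,7] S  >  k=4

[0,7] S   >
  [0,4] S/PP   >
    [0,2] (S/PP)/N   >
      [0,1] "river" : ((S/PP)/N)/N
      [1,2] "under" : N
    [2,4] N   >
      [2,3] "a" : N/NP
      [3,4] "every" : NP
  [4,7] PP   <
    [4,5] "liked" : PP\N
    [5,7] PP\(PP\N)   <
      [5,6] "that" : S
      [6,7] "some" : (PP\(PP\N))\S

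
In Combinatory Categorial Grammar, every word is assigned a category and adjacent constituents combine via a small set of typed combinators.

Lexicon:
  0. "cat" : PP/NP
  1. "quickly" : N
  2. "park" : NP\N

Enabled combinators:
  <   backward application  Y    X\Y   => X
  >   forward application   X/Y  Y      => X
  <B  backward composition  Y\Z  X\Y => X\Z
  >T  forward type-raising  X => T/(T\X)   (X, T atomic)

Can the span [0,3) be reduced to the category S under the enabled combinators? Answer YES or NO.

NO

PP/NP N NP\N
CKY chart[0,3] = {N/(N\PP), NP/(NP\PP), PP, PP/(PP\PP), S/(S\PP)}; S ∉ chart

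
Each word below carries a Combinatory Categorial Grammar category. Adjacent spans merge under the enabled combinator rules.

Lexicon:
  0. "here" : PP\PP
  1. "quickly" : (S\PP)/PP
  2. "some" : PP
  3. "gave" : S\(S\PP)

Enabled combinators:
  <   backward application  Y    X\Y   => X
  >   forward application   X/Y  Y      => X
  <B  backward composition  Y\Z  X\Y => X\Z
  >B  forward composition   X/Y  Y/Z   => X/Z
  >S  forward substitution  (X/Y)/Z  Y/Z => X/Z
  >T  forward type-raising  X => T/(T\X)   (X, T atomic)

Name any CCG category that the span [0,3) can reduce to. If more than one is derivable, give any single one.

S\PP

[0,4] S   <
  [0,3] S\PP   <B
    [0,1] "here" : PP\PP
    [1,3] S\PP   >
      [1,2] "quickly" : (S\PP)/PP
      [2,3] "some" : PP
  [3,4] "gave" : S\(S\PP)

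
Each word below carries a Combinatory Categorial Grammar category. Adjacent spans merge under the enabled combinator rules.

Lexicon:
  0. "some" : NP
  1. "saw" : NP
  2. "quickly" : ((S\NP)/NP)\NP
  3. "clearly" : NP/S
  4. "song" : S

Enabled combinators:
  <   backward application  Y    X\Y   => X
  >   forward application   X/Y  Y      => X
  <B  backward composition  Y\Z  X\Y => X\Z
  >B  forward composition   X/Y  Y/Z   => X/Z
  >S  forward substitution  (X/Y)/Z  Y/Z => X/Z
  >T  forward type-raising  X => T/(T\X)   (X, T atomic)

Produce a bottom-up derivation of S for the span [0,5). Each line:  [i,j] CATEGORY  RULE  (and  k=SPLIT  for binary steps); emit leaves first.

[0,1] NP  lex  "some"
[1,2] NP  lex  "saw"
[2,3] ((S\NP)/NP)\NP  lex  "quickly"
[1,3] (S\NP)/NP  <  k=2
[3,4] NP/S  lex  "clearly"
[4,5] S  lex  "song"
[3,5] NP  >  k=4
[1,5] S\NP  >  k=3
[0,5] S  <  k=1

[0,5] S   <
  [0,1] "some" : NP
  [1,5] S\NP   >
    [1,3] (S\NP)/NP   <
      [1,2] "saw" : NP
      [2,3] "quickly" : ((S\NP)/NP)\NP
    [3,5] NP   >
      [3,4] "clearly" : NP/S
      [4,5] "song" : S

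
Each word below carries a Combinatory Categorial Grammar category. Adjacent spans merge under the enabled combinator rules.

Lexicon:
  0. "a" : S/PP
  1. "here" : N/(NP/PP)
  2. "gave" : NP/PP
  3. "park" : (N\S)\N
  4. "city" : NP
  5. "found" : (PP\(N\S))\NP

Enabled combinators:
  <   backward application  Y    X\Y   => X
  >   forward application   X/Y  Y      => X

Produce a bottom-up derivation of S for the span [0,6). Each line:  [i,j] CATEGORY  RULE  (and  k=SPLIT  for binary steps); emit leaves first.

[0,6] S   >
  [0,1] "a" : S/PP
  [1,6] PP   <
    [1,4] N\S   <
      [1,3] N   >
        [1,2] "here" : N/(NP/PP)
        [2,3] "gave" : NP/PP
      [3,4] "park" : (N\S)\N
    [4,6] PP\(N\S)   <
      [4,5] "city" : NP
      [5,6] "found" : (PP\(N\S))\NP

[0,1] S/PP  lex  "a"
[1,2] N/(NP/PP)  lex  "here"
[2,3] NP/PP  lex  "gave"
[1,3] N  >  k=2
[3,4] (N\S)\N  lex  "park"
[1,4] N\S  <  k=3
[4,5] NP  lex  "city"
[5,6] (PP\(N\S))\NP  lex  "found"
[4,6] PP\(N\S)  <  k=5
[1,6] PP  <  k=4
[0,6] S  >  k=1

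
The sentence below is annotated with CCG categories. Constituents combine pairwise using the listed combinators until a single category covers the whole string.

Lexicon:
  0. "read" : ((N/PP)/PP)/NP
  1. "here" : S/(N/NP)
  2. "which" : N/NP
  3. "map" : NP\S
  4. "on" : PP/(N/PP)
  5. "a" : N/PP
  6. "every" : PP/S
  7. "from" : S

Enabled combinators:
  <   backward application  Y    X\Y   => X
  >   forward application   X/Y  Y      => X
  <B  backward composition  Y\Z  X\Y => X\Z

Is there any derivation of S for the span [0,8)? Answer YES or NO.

NO

((N/PP)/PP)/NP S/(N/NP) N/NP NP\S PP/(N/PP) N/PP PP/S S
CKY chart[0,8] = {N}; S ∉ chart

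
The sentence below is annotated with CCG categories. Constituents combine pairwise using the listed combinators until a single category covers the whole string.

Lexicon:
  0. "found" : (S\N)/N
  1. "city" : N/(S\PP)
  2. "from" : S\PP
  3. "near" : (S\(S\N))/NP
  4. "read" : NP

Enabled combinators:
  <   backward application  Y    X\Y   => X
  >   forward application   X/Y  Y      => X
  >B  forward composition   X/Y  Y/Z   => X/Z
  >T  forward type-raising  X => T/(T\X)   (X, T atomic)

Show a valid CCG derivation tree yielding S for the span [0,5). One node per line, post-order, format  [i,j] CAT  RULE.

[0,1] (S\N)/N  lex  "found"
[1,2] N/(S\PP)  lex  "city"
[2,3] S\PP  lex  "from"
[1,3] N  >  k=2
[0,3] S\N  >  k=1
[3,4] (S\(S\N))/NP  lex  "near"
[4,5] NP  lex  "read"
[3,5] S\(S\N)  >  k=4
[0,5] S  <  k=3

[0,5] S   <
  [0,3] S\N   >
    [0,1] "found" : (S\N)/N
    [1,3] N   >
      [1,2] "city" : N/(S\PP)
      [2,3] "from" : S\PP
  [3,5] S\(S\N)   >
    [3,4] "near" : (S\(S\N))/NP
    [4,5] "read" : NP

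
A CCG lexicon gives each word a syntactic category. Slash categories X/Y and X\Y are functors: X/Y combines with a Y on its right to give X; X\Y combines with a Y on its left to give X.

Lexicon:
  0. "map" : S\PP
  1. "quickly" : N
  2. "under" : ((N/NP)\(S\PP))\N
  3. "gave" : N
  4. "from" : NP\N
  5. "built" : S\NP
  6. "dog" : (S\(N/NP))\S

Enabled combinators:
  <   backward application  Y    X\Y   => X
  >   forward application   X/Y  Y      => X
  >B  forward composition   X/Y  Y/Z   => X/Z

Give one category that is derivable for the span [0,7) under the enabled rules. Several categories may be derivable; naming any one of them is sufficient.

[0,7] S   <
  [0,3] N/NP   <
    [0,1] "map" : S\PP
    [1,3] (N/NP)\(S\PP)   <
      [1,2] "quickly" : N
      [2,3] "under" : ((N/NP)\(S\PP))\N
  [3,7] S\(N/NP)   <
    [3,6] S   <
      [3,5] NP   <
        [3,4] "gave" : N
        [4,5] "from" : NP\N
      [5,6] "built" : S\NP
    [6,7] "dog" : (S\(N/NP))\S

S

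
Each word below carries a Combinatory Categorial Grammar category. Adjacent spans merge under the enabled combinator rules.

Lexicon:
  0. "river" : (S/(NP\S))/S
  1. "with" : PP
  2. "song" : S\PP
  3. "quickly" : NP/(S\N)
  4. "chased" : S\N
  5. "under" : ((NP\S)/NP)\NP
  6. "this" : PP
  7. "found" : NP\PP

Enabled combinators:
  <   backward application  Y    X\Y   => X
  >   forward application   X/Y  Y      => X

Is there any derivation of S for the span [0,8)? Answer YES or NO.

YES

[0,8] S   >
  [0,3] S/(NP\S)   >
    [0,1] "river" : (S/(NP\S))/S
    [1,3] S   <
      [1,2] "with" : PP
      [2,3] "song" : S\PP
  [3,8] NP\S   >
    [3,6] (NP\S)/NP   <
      [3,5] NP   >
        [3,4] "quickly" : NP/(S\N)
        [4,5] "chased" : S\N
      [5,6] "under" : ((NP\S)/NP)\NP
    [6,8] NP   <
      [6,7] "this" : PP
      [7,8] "found" : NP\PP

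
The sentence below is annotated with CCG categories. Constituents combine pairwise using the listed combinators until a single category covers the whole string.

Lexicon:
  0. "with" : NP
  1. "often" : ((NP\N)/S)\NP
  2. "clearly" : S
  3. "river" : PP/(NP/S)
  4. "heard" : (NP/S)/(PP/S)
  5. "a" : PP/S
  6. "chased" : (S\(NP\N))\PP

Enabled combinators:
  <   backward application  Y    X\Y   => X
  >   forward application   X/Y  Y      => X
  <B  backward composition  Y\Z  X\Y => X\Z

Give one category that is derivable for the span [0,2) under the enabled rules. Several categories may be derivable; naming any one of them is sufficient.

(NP\N)/S

[0,7] S   <
  [0,3] NP\N   >
    [0,2] (NP\N)/S   <
      [0,1] "with" : NP
      [1,2] "often" : ((NP\N)/S)\NP
    [2,3] "clearly" : S
  [3,7] S\(NP\N)   <
    [3,6] PP   >
      [3,4] "river" : PP/(NP/S)
      [4,6] NP/S   >
        [4,5] "heard" : (NP/S)/(PP/S)
        [5,6] "a" : PP/S
    [6,7] "chased" : (S\(NP\N))\PP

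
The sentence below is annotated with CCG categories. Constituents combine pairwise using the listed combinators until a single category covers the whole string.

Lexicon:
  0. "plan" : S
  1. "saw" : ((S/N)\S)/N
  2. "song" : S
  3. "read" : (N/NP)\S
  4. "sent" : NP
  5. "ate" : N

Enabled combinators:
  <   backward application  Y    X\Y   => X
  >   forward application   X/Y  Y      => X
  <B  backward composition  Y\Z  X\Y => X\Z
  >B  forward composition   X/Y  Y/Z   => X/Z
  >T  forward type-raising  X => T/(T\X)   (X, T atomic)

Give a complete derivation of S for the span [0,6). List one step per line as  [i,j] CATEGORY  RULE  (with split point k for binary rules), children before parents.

[0,1] S  lex  "plan"
[1,2] ((S/N)\S)/N  lex  "saw"
[2,3] S  lex  "song"
[3,4] (N/NP)\S  lex  "read"
[2,4] N/NP  <  k=3
[4,5] NP  lex  "sent"
[2,5] N  >  k=4
[1,5] (S/N)\S  >  k=2
[0,5] S/N  <  k=1
[5,6] N  lex  "ate"
[0,6] S  >  k=5

[0,6] S   >
  [0,5] S/N   <
    [0,1] "plan" : S
    [1,5] (S/N)\S   >
      [1,2] "saw" : ((S/N)\S)/N
      [2,5] N   >
        [2,4] N/NP   <
          [2,3] "song" : S
          [3,4] "read" : (N/NP)\S
        [4,5] "sent" : NP
  [5,6] "ate" : N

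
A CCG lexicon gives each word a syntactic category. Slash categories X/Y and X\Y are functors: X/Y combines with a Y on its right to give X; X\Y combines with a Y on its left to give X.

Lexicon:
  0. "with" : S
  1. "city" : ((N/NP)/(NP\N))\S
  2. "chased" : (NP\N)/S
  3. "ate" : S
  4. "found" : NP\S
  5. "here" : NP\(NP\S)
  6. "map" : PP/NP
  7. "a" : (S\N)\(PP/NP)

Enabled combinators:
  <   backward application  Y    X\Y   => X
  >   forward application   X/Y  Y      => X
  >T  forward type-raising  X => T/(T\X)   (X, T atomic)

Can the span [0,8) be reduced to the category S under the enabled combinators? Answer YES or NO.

[0,8] S   <
  [0,6] N   >
    [0,4] N/NP   >
      [0,2] (N/NP)/(NP\N)   <
        [0,1] "with" : S
        [1,2] "city" : ((N/NP)/(NP\N))\S
      [2,4] NP\N   >
        [2,3] "chased" : (NP\N)/S
        [3,4] "ate" : S
    [4,6] NP   <
      [4,5] "found" : NP\S
      [5,6] "here" : NP\(NP\S)
  [6,8] S\N   <
    [6,7] "map" : PP/NP
    [7,8] "a" : (S\N)\(PP/NP)

YES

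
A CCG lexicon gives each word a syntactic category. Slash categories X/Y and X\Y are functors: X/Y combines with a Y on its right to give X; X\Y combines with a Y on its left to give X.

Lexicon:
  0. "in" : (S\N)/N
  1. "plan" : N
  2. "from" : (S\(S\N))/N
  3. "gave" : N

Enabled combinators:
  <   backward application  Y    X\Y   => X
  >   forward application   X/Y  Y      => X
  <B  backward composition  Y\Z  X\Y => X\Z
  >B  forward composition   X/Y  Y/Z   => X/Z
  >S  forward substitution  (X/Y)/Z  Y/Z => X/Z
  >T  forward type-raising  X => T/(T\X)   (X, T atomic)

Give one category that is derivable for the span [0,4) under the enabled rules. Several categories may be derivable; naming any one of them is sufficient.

S

[0,4] S   <
  [0,2] S\N   >
    [0,1] "in" : (S\N)/N
    [1,2] "plan" : N
  [2,4] S\(S\N)   >
    [2,3] "from" : (S\(S\N))/N
    [3,4] "gave" : N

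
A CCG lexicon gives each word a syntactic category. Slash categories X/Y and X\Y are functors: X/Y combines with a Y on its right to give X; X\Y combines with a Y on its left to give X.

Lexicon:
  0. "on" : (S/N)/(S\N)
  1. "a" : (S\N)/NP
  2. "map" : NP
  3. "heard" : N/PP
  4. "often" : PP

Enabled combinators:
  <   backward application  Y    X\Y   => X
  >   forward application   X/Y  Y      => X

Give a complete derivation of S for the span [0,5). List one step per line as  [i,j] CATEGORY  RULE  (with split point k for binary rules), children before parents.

[0,5] S   >
  [0,3] S/N   >
    [0,1] "on" : (S/N)/(S\N)
    [1,3] S\N   >
      [1,2] "a" : (S\N)/NP
      [2,3] "map" : NP
  [3,5] N   >
    [3,4] "heard" : N/PP
    [4,5] "often" : PP

[0,1] (S/N)/(S\N)  lex  "on"
[1,2] (S\N)/NP  lex  "a"
[2,3] NP  lex  "map"
[1,3] S\N  >  k=2
[0,3] S/N  >  k=1
[3,4] N/PP  lex  "heard"
[4,5] PP  lex  "often"
[3,5] N  >  k=4
[0,5] S  >  k=3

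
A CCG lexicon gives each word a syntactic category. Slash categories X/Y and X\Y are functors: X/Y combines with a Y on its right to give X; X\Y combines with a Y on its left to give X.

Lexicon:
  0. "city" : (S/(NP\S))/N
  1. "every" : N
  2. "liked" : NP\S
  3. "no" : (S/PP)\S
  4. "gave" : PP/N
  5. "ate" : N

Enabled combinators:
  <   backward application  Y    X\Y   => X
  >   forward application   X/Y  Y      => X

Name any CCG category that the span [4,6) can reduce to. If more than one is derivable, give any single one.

[0,6] S   >
  [0,4] S/PP   <
    [0,3] S   >
      [0,2] S/(NP\S)   >
        [0,1] "city" : (S/(NP\S))/N
        [1,2] "every" : N
      [2,3] "liked" : NP\S
    [3,4] "no" : (S/PP)\S
  [4,6] PP   >
    [4,5] "gave" : PP/N
    [5,6] "ate" : N

PP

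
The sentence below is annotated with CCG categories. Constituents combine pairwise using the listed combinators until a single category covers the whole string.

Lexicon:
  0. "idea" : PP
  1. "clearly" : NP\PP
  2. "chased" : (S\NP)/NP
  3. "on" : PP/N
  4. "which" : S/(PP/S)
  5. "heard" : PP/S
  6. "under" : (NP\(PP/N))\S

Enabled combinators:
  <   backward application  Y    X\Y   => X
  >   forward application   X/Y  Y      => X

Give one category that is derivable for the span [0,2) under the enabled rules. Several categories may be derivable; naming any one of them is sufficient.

[0,7] S   <
  [0,2] NP   <
    [0,1] "idea" : PP
    [1,2] "clearly" : NP\PP
  [2,7] S\NP   >
    [2,3] "chased" : (S\NP)/NP
    [3,7] NP   <
      [3,4] "on" : PP/N
      [4,7] NP\(PP/N)   <
        [4,6] S   >
          [4,5] "which" : S/(PP/S)
          [5,6] "heard" : PP/S
        [6,7] "under" : (NP\(PP/N))\S

NP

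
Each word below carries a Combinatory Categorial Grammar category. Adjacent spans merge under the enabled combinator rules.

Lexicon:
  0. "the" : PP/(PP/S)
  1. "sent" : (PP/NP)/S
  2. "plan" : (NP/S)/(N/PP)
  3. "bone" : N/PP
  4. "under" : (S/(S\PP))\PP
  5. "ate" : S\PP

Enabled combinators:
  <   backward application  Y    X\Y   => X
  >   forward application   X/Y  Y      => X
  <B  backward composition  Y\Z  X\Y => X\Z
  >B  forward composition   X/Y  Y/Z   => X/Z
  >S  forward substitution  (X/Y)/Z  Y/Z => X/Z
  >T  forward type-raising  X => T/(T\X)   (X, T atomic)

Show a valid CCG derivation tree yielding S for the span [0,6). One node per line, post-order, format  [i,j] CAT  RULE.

[0,1] PP/(PP/S)  lex  "the"
[1,2] (PP/NP)/S  lex  "sent"
[2,3] (NP/S)/(N/PP)  lex  "plan"
[3,4] N/PP  lex  "bone"
[2,4] NP/S  >  k=3
[1,4] PP/S  >S  k=2
[0,4] PP  >  k=1
[4,5] (S/(S\PP))\PP  lex  "under"
[0,5] S/(S\PP)  <  k=4
[5,6] S\PP  lex  "ate"
[0,6] S  >  k=5

[0,6] S   >
  [0,5] S/(S\PP)   <
    [0,4] PP   >
      [0,1] "the" : PP/(PP/S)
      [1,4] PP/S   >S
        [1,2] "sent" : (PP/NP)/S
        [2,4] NP/S   >
          [2,3] "plan" : (NP/S)/(N/PP)
          [3,4] "bone" : N/PP
    [4,5] "under" : (S/(S\PP))\PP
  [5,6] "ate" : S\PP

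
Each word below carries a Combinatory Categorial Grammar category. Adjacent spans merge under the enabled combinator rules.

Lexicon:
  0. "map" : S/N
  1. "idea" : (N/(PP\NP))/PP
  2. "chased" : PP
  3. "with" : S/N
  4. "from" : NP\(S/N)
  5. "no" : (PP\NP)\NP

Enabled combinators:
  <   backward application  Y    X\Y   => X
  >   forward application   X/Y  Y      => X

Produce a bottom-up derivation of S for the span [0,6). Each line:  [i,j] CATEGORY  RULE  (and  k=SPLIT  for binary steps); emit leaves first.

[0,6] S   >
  [0,1] "map" : S/N
  [1,6] N   >
    [1,3] N/(PP\NP)   >
      [1,2] "idea" : (N/(PP\NP))/PP
      [2,3] "chased" : PP
    [3,6] PP\NP   <
      [3,5] NP   <
        [3,4] "with" : S/N
        [4,5] "from" : NP\(S/N)
      [5,6] "no" : (PP\NP)\NP

[0,1] S/N  lex  "map"
[1,2] (N/(PP\NP))/PP  lex  "idea"
[2,3] PP  lex  "chased"
[1,3] N/(PP\NP)  >  k=2
[3,4] S/N  lex  "with"
[4,5] NP\(S/N)  lex  "from"
[3,5] NP  <  k=4
[5,6] (PP\NP)\NP  lex  "no"
[3,6] PP\NP  <  k=5
[1,6] N  >  k=3
[0,6] S  >  k=1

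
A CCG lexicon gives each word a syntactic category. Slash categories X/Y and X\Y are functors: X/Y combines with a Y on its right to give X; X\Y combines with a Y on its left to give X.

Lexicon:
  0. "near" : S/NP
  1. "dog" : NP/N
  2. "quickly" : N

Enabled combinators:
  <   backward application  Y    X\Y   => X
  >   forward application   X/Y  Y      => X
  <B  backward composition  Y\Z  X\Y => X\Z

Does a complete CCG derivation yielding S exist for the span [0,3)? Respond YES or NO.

[0,3] S   >
  [0,1] "near" : S/NP
  [1,3] NP   >
    [1,2] "dog" : NP/N
    [2,3] "quickly" : N

YES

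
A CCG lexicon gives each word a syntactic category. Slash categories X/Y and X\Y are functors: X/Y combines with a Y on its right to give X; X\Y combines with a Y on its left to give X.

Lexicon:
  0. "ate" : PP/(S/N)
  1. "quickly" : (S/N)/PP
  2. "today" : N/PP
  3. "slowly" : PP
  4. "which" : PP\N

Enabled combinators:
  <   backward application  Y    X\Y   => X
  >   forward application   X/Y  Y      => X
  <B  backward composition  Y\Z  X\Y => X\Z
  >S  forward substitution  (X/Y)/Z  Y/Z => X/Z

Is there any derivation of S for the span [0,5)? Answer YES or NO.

NO

PP/(S/N) (S/N)/PP N/PP PP PP\N
CKY chart[0,5] = {PP}; S ∉ chart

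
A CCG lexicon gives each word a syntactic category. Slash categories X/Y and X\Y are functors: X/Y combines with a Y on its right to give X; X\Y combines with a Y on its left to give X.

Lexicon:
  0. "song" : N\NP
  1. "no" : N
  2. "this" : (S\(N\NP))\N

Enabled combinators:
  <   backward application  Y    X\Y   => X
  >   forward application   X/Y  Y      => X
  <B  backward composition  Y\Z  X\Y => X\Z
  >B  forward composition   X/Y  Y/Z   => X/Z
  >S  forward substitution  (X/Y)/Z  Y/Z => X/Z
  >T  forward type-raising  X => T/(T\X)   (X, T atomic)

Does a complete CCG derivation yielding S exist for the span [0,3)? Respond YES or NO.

YES

[0,3] S   <
  [0,1] "song" : N\NP
  [1,3] S\(N\NP)   <
    [1,2] "no" : N
    [2,3] "this" : (S\(N\NP))\N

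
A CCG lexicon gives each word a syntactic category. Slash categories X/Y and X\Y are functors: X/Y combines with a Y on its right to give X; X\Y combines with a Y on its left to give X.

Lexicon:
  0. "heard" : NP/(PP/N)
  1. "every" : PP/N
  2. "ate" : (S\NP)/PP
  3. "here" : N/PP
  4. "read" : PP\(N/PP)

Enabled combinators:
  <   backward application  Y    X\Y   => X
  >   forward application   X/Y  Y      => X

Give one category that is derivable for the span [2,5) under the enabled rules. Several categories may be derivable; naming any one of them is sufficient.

S\NP

[0,5] S   <
  [0,2] NP   >
    [0,1] "heard" : NP/(PP/N)
    [1,2] "every" : PP/N
  [2,5] S\NP   >
    [2,3] "ate" : (S\NP)/PP
    [3,5] PP   <
      [3,4] "here" : N/PP
      [4,5] "read" : PP\(N/PP)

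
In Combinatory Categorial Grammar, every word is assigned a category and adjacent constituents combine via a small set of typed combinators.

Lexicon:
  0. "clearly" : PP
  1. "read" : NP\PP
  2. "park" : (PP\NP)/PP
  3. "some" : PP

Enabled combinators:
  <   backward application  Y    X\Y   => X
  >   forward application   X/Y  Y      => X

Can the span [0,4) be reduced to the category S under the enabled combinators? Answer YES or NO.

PP NP\PP (PP\NP)/PP PP
CKY chart[0,4] = {PP}; S ∉ chart

NO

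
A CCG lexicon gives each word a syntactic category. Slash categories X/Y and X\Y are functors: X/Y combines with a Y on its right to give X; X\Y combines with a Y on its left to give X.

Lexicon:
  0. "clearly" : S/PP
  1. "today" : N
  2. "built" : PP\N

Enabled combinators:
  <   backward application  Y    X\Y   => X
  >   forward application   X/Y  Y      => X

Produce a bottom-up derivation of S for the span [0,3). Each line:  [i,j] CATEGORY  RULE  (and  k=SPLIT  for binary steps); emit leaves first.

[0,1] S/PP  lex  "clearly"
[1,2] N  lex  "today"
[2,3] PP\N  lex  "built"
[1,3] PP  <  k=2
[0,3] S  >  k=1

[0,3] S   >
  [0,1] "clearly" : S/PP
  [1,3] PP   <
    [1,2] "today" : N
    [2,3] "built" : PP\N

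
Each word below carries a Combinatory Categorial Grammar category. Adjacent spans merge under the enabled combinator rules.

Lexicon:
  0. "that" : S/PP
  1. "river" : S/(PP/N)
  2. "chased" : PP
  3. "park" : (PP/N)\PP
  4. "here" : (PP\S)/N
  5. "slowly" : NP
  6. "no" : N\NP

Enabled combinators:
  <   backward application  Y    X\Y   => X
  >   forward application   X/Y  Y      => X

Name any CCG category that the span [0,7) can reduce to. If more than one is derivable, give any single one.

S

[0,7] S   >
  [0,1] "that" : S/PP
  [1,7] PP   <
    [1,4] S   >
      [1,2] "river" : S/(PP/N)
      [2,4] PP/N   <
        [2,3] "chased" : PP
        [3,4] "park" : (PP/N)\PP
    [4,7] PP\S   >
      [4,5] "here" : (PP\S)/N
      [5,7] N   <
        [5,6] "slowly" : NP
        [6,7] "no" : N\NP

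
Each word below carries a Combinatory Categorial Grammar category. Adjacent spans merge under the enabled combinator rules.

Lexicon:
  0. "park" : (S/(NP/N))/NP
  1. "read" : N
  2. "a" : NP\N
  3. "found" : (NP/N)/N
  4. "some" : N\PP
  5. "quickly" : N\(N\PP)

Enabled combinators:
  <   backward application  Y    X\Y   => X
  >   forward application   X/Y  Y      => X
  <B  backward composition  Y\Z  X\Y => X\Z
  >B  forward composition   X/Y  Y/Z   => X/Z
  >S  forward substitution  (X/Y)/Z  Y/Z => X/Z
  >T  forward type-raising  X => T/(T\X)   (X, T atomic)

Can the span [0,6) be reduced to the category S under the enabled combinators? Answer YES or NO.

YES

[0,6] S   >
  [0,4] S/N   >B
    [0,3] S/(NP/N)   >
      [0,1] "park" : (S/(NP/N))/NP
      [1,3] NP   >
        [1,2] NP/(NP\N)   >T
          [1,2] "read" : N
        [2,3] "a" : NP\N
    [3,4] "found" : (NP/N)/N
  [4,6] N   <
    [4,5] "some" : N\PP
    [5,6] "quickly" : N\(N\PP)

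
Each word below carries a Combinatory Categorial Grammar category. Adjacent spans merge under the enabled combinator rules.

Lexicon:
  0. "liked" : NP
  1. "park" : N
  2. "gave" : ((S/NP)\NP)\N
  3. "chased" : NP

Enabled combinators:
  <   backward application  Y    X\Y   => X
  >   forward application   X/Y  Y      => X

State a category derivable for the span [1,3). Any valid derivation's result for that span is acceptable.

(S/NP)\NP

[0,4] S   >
  [0,3] S/NP   <
    [0,1] "liked" : NP
    [1,3] (S/NP)\NP   <
      [1,2] "park" : N
      [2,3] "gave" : ((S/NP)\NP)\N
  [3,4] "chased" : NP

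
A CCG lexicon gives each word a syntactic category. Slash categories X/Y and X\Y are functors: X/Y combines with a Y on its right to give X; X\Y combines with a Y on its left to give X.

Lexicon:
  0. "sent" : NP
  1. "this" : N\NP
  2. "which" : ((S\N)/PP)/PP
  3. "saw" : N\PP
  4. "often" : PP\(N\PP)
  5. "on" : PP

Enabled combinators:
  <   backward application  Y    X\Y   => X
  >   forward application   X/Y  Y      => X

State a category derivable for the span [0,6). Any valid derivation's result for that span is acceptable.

S

[0,6] S   <
  [0,2] N   <
    [0,1] "sent" : NP
    [1,2] "this" : N\NP
  [2,6] S\N   >
    [2,5] (S\N)/PP   >
      [2,3] "which" : ((S\N)/PP)/PP
      [3,5] PP   <
        [3,4] "saw" : N\PP
        [4,5] "often" : PP\(N\PP)
    [5,6] "on" : PP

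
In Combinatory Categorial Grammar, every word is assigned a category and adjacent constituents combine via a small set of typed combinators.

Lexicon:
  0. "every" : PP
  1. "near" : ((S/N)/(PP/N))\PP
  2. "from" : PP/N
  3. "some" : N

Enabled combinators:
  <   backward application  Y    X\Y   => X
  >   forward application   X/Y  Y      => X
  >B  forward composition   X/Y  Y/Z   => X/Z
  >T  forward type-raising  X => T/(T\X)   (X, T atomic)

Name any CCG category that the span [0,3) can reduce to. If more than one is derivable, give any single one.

[0,4] S   >
  [0,3] S/N   >
    [0,2] (S/N)/(PP/N)   <
      [0,1] "every" : PP
      [1,2] "near" : ((S/N)/(PP/N))\PP
    [2,3] "from" : PP/N
  [3,4] "some" : N

S/N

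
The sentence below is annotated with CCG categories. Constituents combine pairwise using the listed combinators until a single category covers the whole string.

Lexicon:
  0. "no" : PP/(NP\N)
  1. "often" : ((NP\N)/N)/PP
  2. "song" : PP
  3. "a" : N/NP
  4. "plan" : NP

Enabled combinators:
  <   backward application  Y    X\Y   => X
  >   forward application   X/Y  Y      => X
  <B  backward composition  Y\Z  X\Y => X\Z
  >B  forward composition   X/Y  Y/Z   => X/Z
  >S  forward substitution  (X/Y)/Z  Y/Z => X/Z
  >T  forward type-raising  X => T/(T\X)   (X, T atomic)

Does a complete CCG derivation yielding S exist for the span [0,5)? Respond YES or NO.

PP/(NP\N) ((NP\N)/N)/PP PP N/NP NP
CKY chart[0,5] = {N/(N\PP), NP/(NP\PP), PP, PP/(NP\NP), PP/(N\N), PP/(PP\PP), S/(S\PP)}; S ∉ chart

NO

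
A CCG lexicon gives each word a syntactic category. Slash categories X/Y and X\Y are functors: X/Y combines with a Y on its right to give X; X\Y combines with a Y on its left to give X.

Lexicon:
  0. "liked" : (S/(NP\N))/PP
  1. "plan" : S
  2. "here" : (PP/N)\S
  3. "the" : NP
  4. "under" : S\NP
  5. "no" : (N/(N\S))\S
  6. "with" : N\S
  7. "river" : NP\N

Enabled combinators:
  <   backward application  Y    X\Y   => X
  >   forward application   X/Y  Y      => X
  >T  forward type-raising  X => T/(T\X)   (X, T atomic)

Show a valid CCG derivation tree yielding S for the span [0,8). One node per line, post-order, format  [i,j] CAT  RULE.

[0,1] (S/(NP\N))/PP  lex  "liked"
[1,2] S  lex  "plan"
[2,3] (PP/N)\S  lex  "here"
[1,3] PP/N  <  k=2
[3,4] NP  lex  "the"
[4,5] S\NP  lex  "under"
[3,5] S  <  k=4
[5,6] (N/(N\S))\S  lex  "no"
[3,6] N/(N\S)  <  k=5
[6,7] N\S  lex  "with"
[3,7] N  >  k=6
[1,7] PP  >  k=3
[0,7] S/(NP\N)  >  k=1
[7,8] NP\N  lex  "river"
[0,8] S  >  k=7

[0,8] S   >
  [0,7] S/(NP\N)   >
    [0,1] "liked" : (S/(NP\N))/PP
    [1,7] PP   >
      [1,3] PP/N   <
        [1,2] "plan" : S
        [2,3] "here" : (PP/N)\S
      [3,7] N   >
        [3,6] N/(N\S)   <
          [3,5] S   <
            [3,4] "the" : NP
            [4,5] "under" : S\NP
          [5,6] "no" : (N/(N\S))\S
        [6,7] "with" : N\S
  [7,8] "river" : NP\N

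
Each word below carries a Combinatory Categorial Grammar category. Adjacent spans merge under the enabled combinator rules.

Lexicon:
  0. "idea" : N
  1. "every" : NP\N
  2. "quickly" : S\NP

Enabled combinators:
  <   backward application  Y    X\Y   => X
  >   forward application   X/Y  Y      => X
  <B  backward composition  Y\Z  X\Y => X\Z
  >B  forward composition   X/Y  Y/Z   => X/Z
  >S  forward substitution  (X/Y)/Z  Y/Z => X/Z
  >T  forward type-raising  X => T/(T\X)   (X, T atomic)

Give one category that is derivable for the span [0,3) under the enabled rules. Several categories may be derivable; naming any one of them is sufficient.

S

[0,3] S   <
  [0,1] "idea" : N
  [1,3] S\N   <B
    [1,2] "every" : NP\N
    [2,3] "quickly" : S\NP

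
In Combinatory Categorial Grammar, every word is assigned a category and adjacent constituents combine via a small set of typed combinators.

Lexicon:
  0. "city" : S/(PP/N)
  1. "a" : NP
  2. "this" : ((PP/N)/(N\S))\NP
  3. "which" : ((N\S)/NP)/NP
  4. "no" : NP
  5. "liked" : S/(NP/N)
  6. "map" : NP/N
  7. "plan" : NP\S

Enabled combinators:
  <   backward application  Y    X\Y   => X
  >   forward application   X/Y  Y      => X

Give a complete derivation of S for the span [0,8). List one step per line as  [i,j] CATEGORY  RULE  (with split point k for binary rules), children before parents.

[0,8] S   >
  [0,1] "city" : S/(PP/N)
  [1,8] PP/N   >
    [1,3] (PP/N)/(N\S)   <
      [1,2] "a" : NP
      [2,3] "this" : ((PP/N)/(N\S))\NP
    [3,8] N\S   >
      [3,5] (N\S)/NP   >
        [3,4] "which" : ((N\S)/NP)/NP
        [4,5] "no" : NP
      [5,8] NP   <
        [5,7] S   >
          [5,6] "liked" : S/(NP/N)
          [6,7] "map" : NP/N
        [7,8] "plan" : NP\S

[0,1] S/(PP/N)  lex  "city"
[1,2] NP  lex  "a"
[2,3] ((PP/N)/(N\S))\NP  lex  "this"
[1,3] (PP/N)/(N\S)  <  k=2
[3,4] ((N\S)/NP)/NP  lex  "which"
[4,5] NP  lex  "no"
[3,5] (N\S)/NP  >  k=4
[5,6] S/(NP/N)  lex  "liked"
[6,7] NP/N  lex  "map"
[5,7] S  >  k=6
[7,8] NP\S  lex  "plan"
[5,8] NP  <  k=7
[3,8] N\S  >  k=5
[1,8] PP/N  >  k=3
[0,8] S  >  k=1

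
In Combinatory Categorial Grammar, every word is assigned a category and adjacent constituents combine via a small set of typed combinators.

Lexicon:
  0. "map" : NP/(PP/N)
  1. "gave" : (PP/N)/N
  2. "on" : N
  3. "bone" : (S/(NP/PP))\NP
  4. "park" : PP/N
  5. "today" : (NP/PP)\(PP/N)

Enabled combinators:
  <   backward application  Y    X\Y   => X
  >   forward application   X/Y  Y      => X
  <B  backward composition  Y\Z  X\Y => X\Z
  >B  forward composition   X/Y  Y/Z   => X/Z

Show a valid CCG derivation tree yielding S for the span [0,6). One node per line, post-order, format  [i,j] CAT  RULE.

[0,6] S   >
  [0,4] S/(NP/PP)   <
    [0,3] NP   >
      [0,2] NP/N   >B
        [0,1] "map" : NP/(PP/N)
        [1,2] "gave" : (PP/N)/N
      [2,3] "on" : N
    [3,4] "bone" : (S/(NP/PP))\NP
  [4,6] NP/PP   <
    [4,5] "park" : PP/N
    [5,6] "today" : (NP/PP)\(PP/N)

[0,1] NP/(PP/N)  lex  "map"
[1,2] (PP/N)/N  lex  "gave"
[0,2] NP/N  >B  k=1
[2,3] N  lex  "on"
[0,3] NP  >  k=2
[3,4] (S/(NP/PP))\NP  lex  "bone"
[0,4] S/(NP/PP)  <  k=3
[4,5] PP/N  lex  "park"
[5,6] (NP/PP)\(PP/N)  lex  "today"
[4,6] NP/PP  <  k=5
[0,6] S  >  k=4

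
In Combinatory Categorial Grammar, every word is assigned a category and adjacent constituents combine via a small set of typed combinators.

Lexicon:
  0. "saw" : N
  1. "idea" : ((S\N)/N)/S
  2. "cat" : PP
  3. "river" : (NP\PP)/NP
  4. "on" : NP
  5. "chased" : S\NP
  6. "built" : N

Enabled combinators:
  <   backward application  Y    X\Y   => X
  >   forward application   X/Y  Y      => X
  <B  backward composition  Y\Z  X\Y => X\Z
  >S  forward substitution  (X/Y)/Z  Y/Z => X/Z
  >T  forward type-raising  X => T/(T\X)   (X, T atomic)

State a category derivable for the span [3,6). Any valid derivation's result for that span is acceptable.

[0,7] S   >
  [0,1] S/(S\N)   >T
    [0,1] "saw" : N
  [1,7] S\N   >
    [1,6] (S\N)/N   >
      [1,2] "idea" : ((S\N)/N)/S
      [2,6] S   >
        [2,3] S/(S\PP)   >T
          [2,3] "cat" : PP
        [3,6] S\PP   <B
          [3,5] NP\PP   >
            [3,4] "river" : (NP\PP)/NP
            [4,5] "on" : NP
          [5,6] "chased" : S\NP
    [6,7] "built" : N

S\PP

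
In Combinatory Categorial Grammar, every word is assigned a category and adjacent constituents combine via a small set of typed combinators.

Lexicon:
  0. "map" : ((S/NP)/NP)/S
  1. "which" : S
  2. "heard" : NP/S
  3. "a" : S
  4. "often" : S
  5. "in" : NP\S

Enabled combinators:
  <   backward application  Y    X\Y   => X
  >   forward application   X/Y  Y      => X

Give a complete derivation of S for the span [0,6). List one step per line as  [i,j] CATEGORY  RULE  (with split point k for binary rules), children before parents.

[0,6] S   >
  [0,4] S/NP   >
    [0,2] (S/NP)/NP   >
      [0,1] "map" : ((S/NP)/NP)/S
      [1,2] "which" : S
    [2,4] NP   >
      [2,3] "heard" : NP/S
      [3,4] "a" : S
  [4,6] NP   <
    [4,5] "often" : S
    [5,6] "in" : NP\S

[0,1] ((S/NP)/NP)/S  lex  "map"
[1,2] S  lex  "which"
[0,2] (S/NP)/NP  >  k=1
[2,3] NP/S  lex  "heard"
[3,4] S  lex  "a"
[2,4] NP  >  k=3
[0,4] S/NP  >  k=2
[4,5] S  lex  "often"
[5,6] NP\S  lex  "in"
[4,6] NP  <  k=5
[0,6] S  >  k=4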